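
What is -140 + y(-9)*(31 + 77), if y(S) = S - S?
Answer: -140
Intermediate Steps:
y(S) = 0
-140 + y(-9)*(31 + 77) = -140 + 0*(31 + 77) = -140 + 0*108 = -140 + 0 = -140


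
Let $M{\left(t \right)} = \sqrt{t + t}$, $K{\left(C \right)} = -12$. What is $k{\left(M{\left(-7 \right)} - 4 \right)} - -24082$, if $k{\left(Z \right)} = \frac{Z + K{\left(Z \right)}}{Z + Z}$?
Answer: $\frac{240833}{10} + \frac{i \sqrt{14}}{5} \approx 24083.0 + 0.74833 i$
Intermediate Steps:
$M{\left(t \right)} = \sqrt{2} \sqrt{t}$ ($M{\left(t \right)} = \sqrt{2 t} = \sqrt{2} \sqrt{t}$)
$k{\left(Z \right)} = \frac{-12 + Z}{2 Z}$ ($k{\left(Z \right)} = \frac{Z - 12}{Z + Z} = \frac{-12 + Z}{2 Z}$)
$k{\left(M{\left(-7 \right)} - 4 \right)} - -24082 = \frac{-12 + \left(\sqrt{2} \sqrt{-7} - 4\right)}{2 \left(\sqrt{2} \sqrt{-7} - 4\right)} - -24082 = \frac{-12 - \left(4 - \sqrt{2} i \sqrt{7}\right)}{2 \left(\sqrt{2} i \sqrt{7} - 4\right)} + 24082 = \frac{-12 - \left(4 - i \sqrt{14}\right)}{2 \left(i \sqrt{14} - 4\right)} + 24082 = \frac{-12 - \left(4 - i \sqrt{14}\right)}{2 \left(-4 + i \sqrt{14}\right)} + 24082 = \frac{-16 + i \sqrt{14}}{2 \left(-4 + i \sqrt{14}\right)} + 24082 = 24082 + \frac{-16 + i \sqrt{14}}{2 \left(-4 + i \sqrt{14}\right)}$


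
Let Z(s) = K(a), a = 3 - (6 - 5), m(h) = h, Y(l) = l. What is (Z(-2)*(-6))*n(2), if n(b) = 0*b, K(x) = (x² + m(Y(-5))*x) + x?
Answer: 0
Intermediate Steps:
a = 2 (a = 3 - 1*1 = 3 - 1 = 2)
K(x) = x² - 4*x (K(x) = (x² - 5*x) + x = x² - 4*x)
Z(s) = -4 (Z(s) = 2*(-4 + 2) = 2*(-2) = -4)
n(b) = 0
(Z(-2)*(-6))*n(2) = -4*(-6)*0 = 24*0 = 0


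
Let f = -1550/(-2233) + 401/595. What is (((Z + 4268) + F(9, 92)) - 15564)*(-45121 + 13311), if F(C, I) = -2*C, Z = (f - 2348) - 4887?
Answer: 22396996501912/37961 ≈ 5.9000e+8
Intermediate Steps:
f = 259669/189805 (f = -1550*(-1/2233) + 401*(1/595) = 1550/2233 + 401/595 = 259669/189805 ≈ 1.3681)
Z = -1372979506/189805 (Z = (259669/189805 - 2348) - 4887 = -445402471/189805 - 4887 = -1372979506/189805 ≈ -7233.6)
(((Z + 4268) + F(9, 92)) - 15564)*(-45121 + 13311) = (((-1372979506/189805 + 4268) - 2*9) - 15564)*(-45121 + 13311) = ((-562891766/189805 - 18) - 15564)*(-31810) = (-566308256/189805 - 15564)*(-31810) = -3520433276/189805*(-31810) = 22396996501912/37961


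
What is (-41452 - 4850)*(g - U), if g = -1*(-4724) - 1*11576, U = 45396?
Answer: 2419186896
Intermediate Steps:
g = -6852 (g = 4724 - 11576 = -6852)
(-41452 - 4850)*(g - U) = (-41452 - 4850)*(-6852 - 1*45396) = -46302*(-6852 - 45396) = -46302*(-52248) = 2419186896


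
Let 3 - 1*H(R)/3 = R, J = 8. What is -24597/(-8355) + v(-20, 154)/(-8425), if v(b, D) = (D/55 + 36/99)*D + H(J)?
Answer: 67761498/23463625 ≈ 2.8879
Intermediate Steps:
H(R) = 9 - 3*R
v(b, D) = -15 + D*(4/11 + D/55) (v(b, D) = (D/55 + 36/99)*D + (9 - 3*8) = (D*(1/55) + 36*(1/99))*D + (9 - 24) = (D/55 + 4/11)*D - 15 = (4/11 + D/55)*D - 15 = D*(4/11 + D/55) - 15 = -15 + D*(4/11 + D/55))
-24597/(-8355) + v(-20, 154)/(-8425) = -24597/(-8355) + (-15 + (1/55)*154² + (4/11)*154)/(-8425) = -24597*(-1/8355) + (-15 + (1/55)*23716 + 56)*(-1/8425) = 8199/2785 + (-15 + 2156/5 + 56)*(-1/8425) = 8199/2785 + (2361/5)*(-1/8425) = 8199/2785 - 2361/42125 = 67761498/23463625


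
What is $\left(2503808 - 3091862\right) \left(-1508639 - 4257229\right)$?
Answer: $3390641740872$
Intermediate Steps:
$\left(2503808 - 3091862\right) \left(-1508639 - 4257229\right) = \left(-588054\right) \left(-5765868\right) = 3390641740872$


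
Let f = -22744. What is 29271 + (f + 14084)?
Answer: 20611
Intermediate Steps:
29271 + (f + 14084) = 29271 + (-22744 + 14084) = 29271 - 8660 = 20611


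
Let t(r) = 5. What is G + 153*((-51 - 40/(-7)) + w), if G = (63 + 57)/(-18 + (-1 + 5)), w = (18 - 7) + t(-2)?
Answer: -31425/7 ≈ -4489.3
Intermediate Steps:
w = 16 (w = (18 - 7) + 5 = 11 + 5 = 16)
G = -60/7 (G = 120/(-18 + 4) = 120/(-14) = 120*(-1/14) = -60/7 ≈ -8.5714)
G + 153*((-51 - 40/(-7)) + w) = -60/7 + 153*((-51 - 40/(-7)) + 16) = -60/7 + 153*((-51 - 40*(-⅐)) + 16) = -60/7 + 153*((-51 + 40/7) + 16) = -60/7 + 153*(-317/7 + 16) = -60/7 + 153*(-205/7) = -60/7 - 31365/7 = -31425/7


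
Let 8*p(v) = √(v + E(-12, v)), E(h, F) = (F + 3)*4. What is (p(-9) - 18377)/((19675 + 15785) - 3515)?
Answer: -18377/31945 + I*√33/255560 ≈ -0.57527 + 2.2478e-5*I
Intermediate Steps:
E(h, F) = 12 + 4*F (E(h, F) = (3 + F)*4 = 12 + 4*F)
p(v) = √(12 + 5*v)/8 (p(v) = √(v + (12 + 4*v))/8 = √(12 + 5*v)/8)
(p(-9) - 18377)/((19675 + 15785) - 3515) = (√(12 + 5*(-9))/8 - 18377)/((19675 + 15785) - 3515) = (√(12 - 45)/8 - 18377)/(35460 - 3515) = (√(-33)/8 - 18377)/31945 = ((I*√33)/8 - 18377)*(1/31945) = (I*√33/8 - 18377)*(1/31945) = (-18377 + I*√33/8)*(1/31945) = -18377/31945 + I*√33/255560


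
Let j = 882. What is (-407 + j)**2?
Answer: 225625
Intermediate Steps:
(-407 + j)**2 = (-407 + 882)**2 = 475**2 = 225625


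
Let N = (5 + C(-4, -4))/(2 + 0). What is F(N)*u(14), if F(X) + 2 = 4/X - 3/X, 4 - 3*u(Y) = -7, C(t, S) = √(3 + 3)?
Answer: -308/57 - 22*√6/57 ≈ -6.3489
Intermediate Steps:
C(t, S) = √6
u(Y) = 11/3 (u(Y) = 4/3 - ⅓*(-7) = 4/3 + 7/3 = 11/3)
N = 5/2 + √6/2 (N = (5 + √6)/(2 + 0) = (5 + √6)/2 = (5 + √6)*(½) = 5/2 + √6/2 ≈ 3.7247)
F(X) = -2 + 1/X (F(X) = -2 + (4/X - 3/X) = -2 + 1/X)
F(N)*u(14) = (-2 + 1/(5/2 + √6/2))*(11/3) = -22/3 + 11/(3*(5/2 + √6/2))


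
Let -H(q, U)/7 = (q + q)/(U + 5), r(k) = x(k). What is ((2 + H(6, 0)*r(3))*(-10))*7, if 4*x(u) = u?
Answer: 742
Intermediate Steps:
x(u) = u/4
r(k) = k/4
H(q, U) = -14*q/(5 + U) (H(q, U) = -7*(q + q)/(U + 5) = -7*2*q/(5 + U) = -14*q/(5 + U))
((2 + H(6, 0)*r(3))*(-10))*7 = ((2 + (-14*6/(5 + 0))*((¼)*3))*(-10))*7 = ((2 - 14*6/5*(¾))*(-10))*7 = ((2 - 14*6*⅕*(¾))*(-10))*7 = ((2 - 84/5*¾)*(-10))*7 = ((2 - 63/5)*(-10))*7 = -53/5*(-10)*7 = 106*7 = 742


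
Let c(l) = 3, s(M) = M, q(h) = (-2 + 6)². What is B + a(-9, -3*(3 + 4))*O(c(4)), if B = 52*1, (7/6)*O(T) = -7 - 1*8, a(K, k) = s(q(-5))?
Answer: -1076/7 ≈ -153.71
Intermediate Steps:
q(h) = 16 (q(h) = 4² = 16)
a(K, k) = 16
O(T) = -90/7 (O(T) = 6*(-7 - 1*8)/7 = 6*(-7 - 8)/7 = (6/7)*(-15) = -90/7)
B = 52
B + a(-9, -3*(3 + 4))*O(c(4)) = 52 + 16*(-90/7) = 52 - 1440/7 = -1076/7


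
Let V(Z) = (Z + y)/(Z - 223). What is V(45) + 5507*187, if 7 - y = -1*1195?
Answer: 183304755/178 ≈ 1.0298e+6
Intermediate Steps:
y = 1202 (y = 7 - (-1)*1195 = 7 - 1*(-1195) = 7 + 1195 = 1202)
V(Z) = (1202 + Z)/(-223 + Z) (V(Z) = (Z + 1202)/(Z - 223) = (1202 + Z)/(-223 + Z))
V(45) + 5507*187 = (1202 + 45)/(-223 + 45) + 5507*187 = 1247/(-178) + 1029809 = -1/178*1247 + 1029809 = -1247/178 + 1029809 = 183304755/178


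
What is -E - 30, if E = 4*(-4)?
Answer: -14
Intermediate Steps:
E = -16
-E - 30 = -1*(-16) - 30 = 16 - 30 = -14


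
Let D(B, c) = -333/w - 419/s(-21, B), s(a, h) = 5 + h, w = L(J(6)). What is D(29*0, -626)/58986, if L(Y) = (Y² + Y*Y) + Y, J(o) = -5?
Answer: -76/49155 ≈ -0.0015461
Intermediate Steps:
L(Y) = Y + 2*Y² (L(Y) = (Y² + Y²) + Y = 2*Y² + Y = Y + 2*Y²)
w = 45 (w = -5*(1 + 2*(-5)) = -5*(1 - 10) = -5*(-9) = 45)
D(B, c) = -37/5 - 419/(5 + B) (D(B, c) = -333/45 - 419/(5 + B) = -333*1/45 - 419/(5 + B) = -37/5 - 419/(5 + B))
D(29*0, -626)/58986 = ((-2280 - 1073*0)/(5*(5 + 29*0)))/58986 = ((-2280 - 37*0)/(5*(5 + 0)))*(1/58986) = ((⅕)*(-2280 + 0)/5)*(1/58986) = ((⅕)*(⅕)*(-2280))*(1/58986) = -456/5*1/58986 = -76/49155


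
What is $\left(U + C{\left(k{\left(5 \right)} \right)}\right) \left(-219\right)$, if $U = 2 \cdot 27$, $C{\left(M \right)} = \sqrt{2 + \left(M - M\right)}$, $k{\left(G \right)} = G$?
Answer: $-11826 - 219 \sqrt{2} \approx -12136.0$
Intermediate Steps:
$C{\left(M \right)} = \sqrt{2}$ ($C{\left(M \right)} = \sqrt{2 + 0} = \sqrt{2}$)
$U = 54$
$\left(U + C{\left(k{\left(5 \right)} \right)}\right) \left(-219\right) = \left(54 + \sqrt{2}\right) \left(-219\right) = -11826 - 219 \sqrt{2}$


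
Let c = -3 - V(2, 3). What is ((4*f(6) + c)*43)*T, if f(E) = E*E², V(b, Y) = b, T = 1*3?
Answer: 110811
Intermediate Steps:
T = 3
f(E) = E³
c = -5 (c = -3 - 1*2 = -3 - 2 = -5)
((4*f(6) + c)*43)*T = ((4*6³ - 5)*43)*3 = ((4*216 - 5)*43)*3 = ((864 - 5)*43)*3 = (859*43)*3 = 36937*3 = 110811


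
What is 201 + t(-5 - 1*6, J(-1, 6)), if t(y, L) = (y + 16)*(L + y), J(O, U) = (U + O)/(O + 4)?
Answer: 463/3 ≈ 154.33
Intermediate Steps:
J(O, U) = (O + U)/(4 + O)
t(y, L) = (16 + y)*(L + y)
201 + t(-5 - 1*6, J(-1, 6)) = 201 + ((-5 - 1*6)² + 16*((-1 + 6)/(4 - 1)) + 16*(-5 - 1*6) + ((-1 + 6)/(4 - 1))*(-5 - 1*6)) = 201 + ((-5 - 6)² + 16*(5/3) + 16*(-5 - 6) + (5/3)*(-5 - 6)) = 201 + ((-11)² + 16*((⅓)*5) + 16*(-11) + ((⅓)*5)*(-11)) = 201 + (121 + 16*(5/3) - 176 + (5/3)*(-11)) = 201 + (121 + 80/3 - 176 - 55/3) = 201 - 140/3 = 463/3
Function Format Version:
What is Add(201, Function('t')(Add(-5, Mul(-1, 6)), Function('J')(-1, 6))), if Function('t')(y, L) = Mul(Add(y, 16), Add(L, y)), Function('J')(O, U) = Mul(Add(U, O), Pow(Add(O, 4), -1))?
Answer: Rational(463, 3) ≈ 154.33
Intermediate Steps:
Function('J')(O, U) = Mul(Pow(Add(4, O), -1), Add(O, U)) (Function('J')(O, U) = Mul(Add(O, U), Pow(Add(4, O), -1)) = Mul(Pow(Add(4, O), -1), Add(O, U)))
Function('t')(y, L) = Mul(Add(16, y), Add(L, y))
Add(201, Function('t')(Add(-5, Mul(-1, 6)), Function('J')(-1, 6))) = Add(201, Add(Pow(Add(-5, Mul(-1, 6)), 2), Mul(16, Mul(Pow(Add(4, -1), -1), Add(-1, 6))), Mul(16, Add(-5, Mul(-1, 6))), Mul(Mul(Pow(Add(4, -1), -1), Add(-1, 6)), Add(-5, Mul(-1, 6))))) = Add(201, Add(Pow(Add(-5, -6), 2), Mul(16, Mul(Pow(3, -1), 5)), Mul(16, Add(-5, -6)), Mul(Mul(Pow(3, -1), 5), Add(-5, -6)))) = Add(201, Add(Pow(-11, 2), Mul(16, Mul(Rational(1, 3), 5)), Mul(16, -11), Mul(Mul(Rational(1, 3), 5), -11))) = Add(201, Add(121, Mul(16, Rational(5, 3)), -176, Mul(Rational(5, 3), -11))) = Add(201, Add(121, Rational(80, 3), -176, Rational(-55, 3))) = Add(201, Rational(-140, 3)) = Rational(463, 3)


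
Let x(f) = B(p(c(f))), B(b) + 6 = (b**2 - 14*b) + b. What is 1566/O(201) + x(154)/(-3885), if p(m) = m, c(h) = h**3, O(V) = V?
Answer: -297903994223772/86765 ≈ -3.4335e+9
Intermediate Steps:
B(b) = -6 + b**2 - 13*b (B(b) = -6 + ((b**2 - 14*b) + b) = -6 + (b**2 - 13*b) = -6 + b**2 - 13*b)
x(f) = -6 + f**6 - 13*f**3 (x(f) = -6 + (f**3)**2 - 13*f**3 = -6 + f**6 - 13*f**3)
1566/O(201) + x(154)/(-3885) = 1566/201 + (-6 + 154**6 - 13*154**3)/(-3885) = 1566*(1/201) + (-6 + 13339032325696 - 13*3652264)*(-1/3885) = 522/67 + (-6 + 13339032325696 - 47479432)*(-1/3885) = 522/67 + 13338984846258*(-1/3885) = 522/67 - 4446328282086/1295 = -297903994223772/86765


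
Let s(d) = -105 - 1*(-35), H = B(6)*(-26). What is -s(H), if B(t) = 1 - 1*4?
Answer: 70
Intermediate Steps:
B(t) = -3 (B(t) = 1 - 4 = -3)
H = 78 (H = -3*(-26) = 78)
s(d) = -70 (s(d) = -105 + 35 = -70)
-s(H) = -1*(-70) = 70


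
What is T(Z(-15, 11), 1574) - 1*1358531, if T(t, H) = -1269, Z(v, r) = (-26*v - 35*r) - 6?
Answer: -1359800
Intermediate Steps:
Z(v, r) = -6 - 35*r - 26*v (Z(v, r) = (-35*r - 26*v) - 6 = -6 - 35*r - 26*v)
T(Z(-15, 11), 1574) - 1*1358531 = -1269 - 1*1358531 = -1269 - 1358531 = -1359800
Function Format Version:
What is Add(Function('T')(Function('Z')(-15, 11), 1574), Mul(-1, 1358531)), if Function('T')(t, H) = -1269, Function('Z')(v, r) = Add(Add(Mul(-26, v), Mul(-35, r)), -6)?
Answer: -1359800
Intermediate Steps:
Function('Z')(v, r) = Add(-6, Mul(-35, r), Mul(-26, v)) (Function('Z')(v, r) = Add(Add(Mul(-35, r), Mul(-26, v)), -6) = Add(-6, Mul(-35, r), Mul(-26, v)))
Add(Function('T')(Function('Z')(-15, 11), 1574), Mul(-1, 1358531)) = Add(-1269, Mul(-1, 1358531)) = Add(-1269, -1358531) = -1359800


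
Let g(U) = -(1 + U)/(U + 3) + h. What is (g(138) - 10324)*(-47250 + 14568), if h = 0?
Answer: 15859735762/47 ≈ 3.3744e+8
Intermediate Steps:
g(U) = -(1 + U)/(3 + U) (g(U) = -(1 + U)/(U + 3) + 0 = -(1 + U)/(3 + U) + 0 = -(1 + U)/(3 + U))
(g(138) - 10324)*(-47250 + 14568) = ((-1 - 1*138)/(3 + 138) - 10324)*(-47250 + 14568) = ((-1 - 138)/141 - 10324)*(-32682) = ((1/141)*(-139) - 10324)*(-32682) = (-139/141 - 10324)*(-32682) = -1455823/141*(-32682) = 15859735762/47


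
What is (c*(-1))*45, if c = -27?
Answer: 1215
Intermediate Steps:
(c*(-1))*45 = -27*(-1)*45 = 27*45 = 1215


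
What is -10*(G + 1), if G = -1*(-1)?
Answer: -20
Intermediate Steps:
G = 1
-10*(G + 1) = -10*(1 + 1) = -10*2 = -20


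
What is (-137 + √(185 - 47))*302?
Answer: -41374 + 302*√138 ≈ -37826.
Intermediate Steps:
(-137 + √(185 - 47))*302 = (-137 + √138)*302 = -41374 + 302*√138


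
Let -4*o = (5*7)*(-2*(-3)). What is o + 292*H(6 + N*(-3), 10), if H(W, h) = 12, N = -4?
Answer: 6903/2 ≈ 3451.5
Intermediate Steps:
o = -105/2 (o = -5*7*(-2*(-3))/4 = -35*6/4 = -¼*210 = -105/2 ≈ -52.500)
o + 292*H(6 + N*(-3), 10) = -105/2 + 292*12 = -105/2 + 3504 = 6903/2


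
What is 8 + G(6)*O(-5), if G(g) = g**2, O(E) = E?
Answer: -172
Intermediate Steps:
8 + G(6)*O(-5) = 8 + 6**2*(-5) = 8 + 36*(-5) = 8 - 180 = -172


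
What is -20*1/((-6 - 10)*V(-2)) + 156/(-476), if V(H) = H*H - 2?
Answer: 283/952 ≈ 0.29727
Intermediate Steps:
V(H) = -2 + H² (V(H) = H² - 2 = -2 + H²)
-20*1/((-6 - 10)*V(-2)) + 156/(-476) = -20*1/((-6 - 10)*(-2 + (-2)²)) + 156/(-476) = -20*(-1/(16*(-2 + 4))) + 156*(-1/476) = -20/((-16*2)) - 39/119 = -20/(-32) - 39/119 = -20*(-1/32) - 39/119 = 5/8 - 39/119 = 283/952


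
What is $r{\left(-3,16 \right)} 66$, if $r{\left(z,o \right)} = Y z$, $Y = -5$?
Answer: $990$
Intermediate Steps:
$r{\left(z,o \right)} = - 5 z$
$r{\left(-3,16 \right)} 66 = \left(-5\right) \left(-3\right) 66 = 15 \cdot 66 = 990$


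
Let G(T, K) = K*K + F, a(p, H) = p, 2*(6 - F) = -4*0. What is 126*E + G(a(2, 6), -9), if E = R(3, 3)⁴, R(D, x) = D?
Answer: 10293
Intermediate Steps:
F = 6 (F = 6 - (-2)*0 = 6 - ½*0 = 6 + 0 = 6)
G(T, K) = 6 + K² (G(T, K) = K*K + 6 = K² + 6 = 6 + K²)
E = 81 (E = 3⁴ = 81)
126*E + G(a(2, 6), -9) = 126*81 + (6 + (-9)²) = 10206 + (6 + 81) = 10206 + 87 = 10293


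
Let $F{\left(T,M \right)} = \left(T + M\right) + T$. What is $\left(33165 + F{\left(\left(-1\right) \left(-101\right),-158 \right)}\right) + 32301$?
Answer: $65510$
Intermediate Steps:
$F{\left(T,M \right)} = M + 2 T$ ($F{\left(T,M \right)} = \left(M + T\right) + T = M + 2 T$)
$\left(33165 + F{\left(\left(-1\right) \left(-101\right),-158 \right)}\right) + 32301 = \left(33165 - \left(158 - 2 \left(\left(-1\right) \left(-101\right)\right)\right)\right) + 32301 = \left(33165 + \left(-158 + 2 \cdot 101\right)\right) + 32301 = \left(33165 + \left(-158 + 202\right)\right) + 32301 = \left(33165 + 44\right) + 32301 = 33209 + 32301 = 65510$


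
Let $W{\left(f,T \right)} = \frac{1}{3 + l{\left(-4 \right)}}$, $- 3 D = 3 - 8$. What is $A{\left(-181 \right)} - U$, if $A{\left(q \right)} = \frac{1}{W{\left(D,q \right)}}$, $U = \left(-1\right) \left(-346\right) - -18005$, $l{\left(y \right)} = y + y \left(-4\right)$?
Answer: $-18336$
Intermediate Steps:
$l{\left(y \right)} = - 3 y$ ($l{\left(y \right)} = y - 4 y = - 3 y$)
$U = 18351$ ($U = 346 + 18005 = 18351$)
$D = \frac{5}{3}$ ($D = - \frac{3 - 8}{3} = \left(- \frac{1}{3}\right) \left(-5\right) = \frac{5}{3} \approx 1.6667$)
$W{\left(f,T \right)} = \frac{1}{15}$ ($W{\left(f,T \right)} = \frac{1}{3 - -12} = \frac{1}{3 + 12} = \frac{1}{15}$)
$A{\left(q \right)} = 15$ ($A{\left(q \right)} = \frac{1}{\frac{1}{15}} = 15$)
$A{\left(-181 \right)} - U = 15 - 18351 = -18336$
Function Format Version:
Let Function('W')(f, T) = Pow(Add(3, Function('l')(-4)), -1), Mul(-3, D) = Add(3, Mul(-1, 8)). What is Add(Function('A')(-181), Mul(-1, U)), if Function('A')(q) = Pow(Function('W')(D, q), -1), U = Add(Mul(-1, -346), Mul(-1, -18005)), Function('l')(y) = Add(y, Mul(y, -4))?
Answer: -18336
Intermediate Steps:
Function('l')(y) = Mul(-3, y) (Function('l')(y) = Add(y, Mul(-4, y)) = Mul(-3, y))
U = 18351 (U = Add(346, 18005) = 18351)
D = Rational(5, 3) (D = Mul(Rational(-1, 3), Add(3, Mul(-1, 8))) = Mul(Rational(-1, 3), Add(3, -8)) = Mul(Rational(-1, 3), -5) = Rational(5, 3) ≈ 1.6667)
Function('W')(f, T) = Rational(1, 15) (Function('W')(f, T) = Pow(Add(3, Mul(-3, -4)), -1) = Pow(Add(3, 12), -1) = Pow(15, -1) = Rational(1, 15))
Function('A')(q) = 15 (Function('A')(q) = Pow(Rational(1, 15), -1) = 15)
Add(Function('A')(-181), Mul(-1, U)) = Add(15, Mul(-1, 18351)) = Add(15, -18351) = -18336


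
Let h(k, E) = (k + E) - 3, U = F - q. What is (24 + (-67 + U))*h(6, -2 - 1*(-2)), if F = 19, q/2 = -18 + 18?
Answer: -72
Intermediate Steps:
q = 0 (q = 2*(-18 + 18) = 2*0 = 0)
U = 19 (U = 19 - 1*0 = 19 + 0 = 19)
h(k, E) = -3 + E + k (h(k, E) = (E + k) - 3 = -3 + E + k)
(24 + (-67 + U))*h(6, -2 - 1*(-2)) = (24 + (-67 + 19))*(-3 + (-2 - 1*(-2)) + 6) = (24 - 48)*(-3 + (-2 + 2) + 6) = -24*(-3 + 0 + 6) = -24*3 = -72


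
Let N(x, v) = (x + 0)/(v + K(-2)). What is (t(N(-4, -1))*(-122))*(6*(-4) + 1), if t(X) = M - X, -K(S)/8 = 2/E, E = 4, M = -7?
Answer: -109434/5 ≈ -21887.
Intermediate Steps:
K(S) = -4 (K(S) = -16/4 = -8*1/2 = -4)
N(x, v) = x/(-4 + v) (N(x, v) = (x + 0)/(v - 4) = x/(-4 + v))
t(X) = -7 - X
(t(N(-4, -1))*(-122))*(6*(-4) + 1) = ((-7 - (-4)/(-4 - 1))*(-122))*(6*(-4) + 1) = ((-7 - (-4)/(-5))*(-122))*(-24 + 1) = ((-7 - (-4)*(-1)/5)*(-122))*(-23) = ((-7 - 1*4/5)*(-122))*(-23) = ((-7 - 4/5)*(-122))*(-23) = -39/5*(-122)*(-23) = (4758/5)*(-23) = -109434/5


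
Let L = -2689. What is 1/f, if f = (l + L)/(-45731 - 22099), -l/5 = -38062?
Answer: -9690/26803 ≈ -0.36153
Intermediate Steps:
l = 190310 (l = -5*(-38062) = 190310)
f = -26803/9690 (f = (190310 - 2689)/(-45731 - 22099) = 187621/(-67830) = 187621*(-1/67830) = -26803/9690 ≈ -2.7660)
1/f = 1/(-26803/9690) = -9690/26803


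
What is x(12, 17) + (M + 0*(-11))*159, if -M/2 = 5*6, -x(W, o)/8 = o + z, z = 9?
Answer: -9748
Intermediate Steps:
x(W, o) = -72 - 8*o (x(W, o) = -8*(o + 9) = -8*(9 + o) = -72 - 8*o)
M = -60 (M = -10*6 = -2*30 = -60)
x(12, 17) + (M + 0*(-11))*159 = (-72 - 8*17) + (-60 + 0*(-11))*159 = (-72 - 136) + (-60 + 0)*159 = -208 - 60*159 = -208 - 9540 = -9748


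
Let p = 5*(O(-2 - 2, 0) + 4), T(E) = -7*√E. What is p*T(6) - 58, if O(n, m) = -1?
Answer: -58 - 105*√6 ≈ -315.20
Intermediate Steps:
p = 15 (p = 5*(-1 + 4) = 5*3 = 15)
p*T(6) - 58 = 15*(-7*√6) - 58 = -105*√6 - 58 = -58 - 105*√6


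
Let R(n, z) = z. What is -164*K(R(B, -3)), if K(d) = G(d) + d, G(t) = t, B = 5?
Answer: 984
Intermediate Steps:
K(d) = 2*d (K(d) = d + d = 2*d)
-164*K(R(B, -3)) = -328*(-3) = -164*(-6) = 984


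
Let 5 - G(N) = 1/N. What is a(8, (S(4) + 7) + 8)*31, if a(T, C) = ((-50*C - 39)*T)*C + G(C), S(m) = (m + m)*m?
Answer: -1308763394/47 ≈ -2.7846e+7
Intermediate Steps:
G(N) = 5 - 1/N
S(m) = 2*m**2 (S(m) = (2*m)*m = 2*m**2)
a(T, C) = 5 - 1/C + C*T*(-39 - 50*C) (a(T, C) = ((-50*C - 39)*T)*C + (5 - 1/C) = ((-39 - 50*C)*T)*C + (5 - 1/C) = (T*(-39 - 50*C))*C + (5 - 1/C) = C*T*(-39 - 50*C) + (5 - 1/C) = 5 - 1/C + C*T*(-39 - 50*C))
a(8, (S(4) + 7) + 8)*31 = (5 - 1/((2*4**2 + 7) + 8) - 50*8*((2*4**2 + 7) + 8)**2 - 39*((2*4**2 + 7) + 8)*8)*31 = (5 - 1/((2*16 + 7) + 8) - 50*8*((2*16 + 7) + 8)**2 - 39*((2*16 + 7) + 8)*8)*31 = (5 - 1/((32 + 7) + 8) - 50*8*((32 + 7) + 8)**2 - 39*((32 + 7) + 8)*8)*31 = (5 - 1/(39 + 8) - 50*8*(39 + 8)**2 - 39*(39 + 8)*8)*31 = (5 - 1/47 - 50*8*47**2 - 39*47*8)*31 = (5 - 1*1/47 - 50*8*2209 - 14664)*31 = (5 - 1/47 - 883600 - 14664)*31 = -42218174/47*31 = -1308763394/47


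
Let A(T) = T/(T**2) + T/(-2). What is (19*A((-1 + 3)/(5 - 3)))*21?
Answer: 399/2 ≈ 199.50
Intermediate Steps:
A(T) = 1/T - T/2 (A(T) = T/T**2 + T*(-1/2) = 1/T - T/2)
(19*A((-1 + 3)/(5 - 3)))*21 = (19*(1/((-1 + 3)/(5 - 3)) - (-1 + 3)/(2*(5 - 3))))*21 = (19*(1/(2/2) - 1/2))*21 = (19*(1/(2*(1/2)) - 1/2))*21 = (19*(1/1 - 1/2*1))*21 = (19*(1 - 1/2))*21 = (19*(1/2))*21 = (19/2)*21 = 399/2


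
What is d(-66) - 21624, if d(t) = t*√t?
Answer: -21624 - 66*I*√66 ≈ -21624.0 - 536.19*I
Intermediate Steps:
d(t) = t^(3/2)
d(-66) - 21624 = (-66)^(3/2) - 21624 = -66*I*√66 - 21624 = -21624 - 66*I*√66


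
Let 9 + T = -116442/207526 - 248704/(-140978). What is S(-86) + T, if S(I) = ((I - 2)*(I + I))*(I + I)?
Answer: -19041656903517400/7314150107 ≈ -2.6034e+6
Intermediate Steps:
T = -57028154456/7314150107 (T = -9 + (-116442/207526 - 248704/(-140978)) = -9 + (-116442*1/207526 - 248704*(-1/140978)) = -9 + (-58221/103763 + 124352/70489) = -9 + 8799196507/7314150107 = -57028154456/7314150107 ≈ -7.7970)
S(I) = 4*I²*(-2 + I) (S(I) = ((-2 + I)*(2*I))*(2*I) = (2*I*(-2 + I))*(2*I) = 4*I²*(-2 + I))
S(-86) + T = 4*(-86)²*(-2 - 86) - 57028154456/7314150107 = 4*7396*(-88) - 57028154456/7314150107 = -2603392 - 57028154456/7314150107 = -19041656903517400/7314150107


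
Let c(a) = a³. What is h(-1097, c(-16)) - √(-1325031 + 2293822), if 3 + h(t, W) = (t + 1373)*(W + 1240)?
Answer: -788259 - √968791 ≈ -7.8924e+5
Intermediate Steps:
h(t, W) = -3 + (1240 + W)*(1373 + t) (h(t, W) = -3 + (t + 1373)*(W + 1240) = -3 + (1373 + t)*(1240 + W) = -3 + (1240 + W)*(1373 + t))
h(-1097, c(-16)) - √(-1325031 + 2293822) = (1702517 + 1240*(-1097) + 1373*(-16)³ + (-16)³*(-1097)) - √(-1325031 + 2293822) = (1702517 - 1360280 + 1373*(-4096) - 4096*(-1097)) - √968791 = (1702517 - 1360280 - 5623808 + 4493312) - √968791 = -788259 - √968791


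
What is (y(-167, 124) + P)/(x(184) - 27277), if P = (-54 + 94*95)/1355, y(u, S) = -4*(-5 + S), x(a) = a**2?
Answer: -636104/8914545 ≈ -0.071356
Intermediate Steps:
y(u, S) = 20 - 4*S
P = 8876/1355 (P = (-54 + 8930)*(1/1355) = 8876*(1/1355) = 8876/1355 ≈ 6.5506)
(y(-167, 124) + P)/(x(184) - 27277) = ((20 - 4*124) + 8876/1355)/(184**2 - 27277) = ((20 - 496) + 8876/1355)/(33856 - 27277) = (-476 + 8876/1355)/6579 = -636104/1355*1/6579 = -636104/8914545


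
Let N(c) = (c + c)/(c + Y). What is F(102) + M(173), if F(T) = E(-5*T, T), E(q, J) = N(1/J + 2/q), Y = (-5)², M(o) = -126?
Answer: -535624/4251 ≈ -126.00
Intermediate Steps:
Y = 25
N(c) = 2*c/(25 + c) (N(c) = (c + c)/(c + 25) = (2*c)/(25 + c) = 2*c/(25 + c))
E(q, J) = 2*(1/J + 2/q)/(25 + 1/J + 2/q) (E(q, J) = 2*(1/J + 2/q)/(25 + (1/J + 2/q)) = 2*(1/J + 2/q)/(25 + 1/J + 2/q))
F(T) = -6*T/(-125*T² - 3*T) (F(T) = 2*(-5*T + 2*T)/(-5*T + 2*T + 25*T*(-5*T)) = 2*(-3*T)/(-5*T + 2*T - 125*T²) = 2*(-3*T)/(-125*T² - 3*T) = -6*T/(-125*T² - 3*T))
F(102) + M(173) = 6/(3 + 125*102) - 126 = 6/(3 + 12750) - 126 = 6/12753 - 126 = 6*(1/12753) - 126 = 2/4251 - 126 = -535624/4251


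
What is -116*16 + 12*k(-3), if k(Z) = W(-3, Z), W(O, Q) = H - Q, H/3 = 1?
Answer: -1784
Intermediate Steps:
H = 3 (H = 3*1 = 3)
W(O, Q) = 3 - Q
k(Z) = 3 - Z
-116*16 + 12*k(-3) = -116*16 + 12*(3 - 1*(-3)) = -1856 + 12*(3 + 3) = -1856 + 12*6 = -1856 + 72 = -1784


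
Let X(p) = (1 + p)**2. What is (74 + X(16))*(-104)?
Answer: -37752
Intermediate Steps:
(74 + X(16))*(-104) = (74 + (1 + 16)**2)*(-104) = (74 + 17**2)*(-104) = (74 + 289)*(-104) = 363*(-104) = -37752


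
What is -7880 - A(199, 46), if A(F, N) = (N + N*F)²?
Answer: -84647880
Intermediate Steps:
A(F, N) = (N + F*N)²
-7880 - A(199, 46) = -7880 - 46²*(1 + 199)² = -7880 - 2116*200² = -7880 - 2116*40000 = -7880 - 1*84640000 = -7880 - 84640000 = -84647880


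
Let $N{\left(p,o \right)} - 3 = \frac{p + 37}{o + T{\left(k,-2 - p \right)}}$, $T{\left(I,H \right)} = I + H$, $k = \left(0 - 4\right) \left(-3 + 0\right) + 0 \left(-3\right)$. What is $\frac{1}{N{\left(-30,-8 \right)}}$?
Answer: $\frac{32}{103} \approx 0.31068$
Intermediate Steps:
$k = 12$ ($k = \left(-4\right) \left(-3\right) + 0 = 12 + 0 = 12$)
$T{\left(I,H \right)} = H + I$
$N{\left(p,o \right)} = 3 + \frac{37 + p}{10 + o - p}$ ($N{\left(p,o \right)} = 3 + \frac{p + 37}{o + \left(\left(-2 - p\right) + 12\right)} = 3 + \frac{37 + p}{o - \left(-10 + p\right)} = 3 + \frac{37 + p}{10 + o - p}$)
$\frac{1}{N{\left(-30,-8 \right)}} = \frac{1}{\frac{1}{10 - 8 - -30} \left(67 - -60 + 3 \left(-8\right)\right)} = \frac{1}{\frac{1}{10 - 8 + 30} \left(67 + 60 - 24\right)} = \frac{1}{\frac{1}{32} \cdot 103} = \frac{1}{\frac{103}{32}} = \frac{32}{103}$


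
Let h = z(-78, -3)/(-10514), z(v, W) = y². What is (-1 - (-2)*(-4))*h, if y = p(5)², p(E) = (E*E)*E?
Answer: 2197265625/10514 ≈ 2.0898e+5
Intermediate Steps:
p(E) = E³ (p(E) = E²*E = E³)
y = 15625 (y = (5³)² = 125² = 15625)
z(v, W) = 244140625 (z(v, W) = 15625² = 244140625)
h = -244140625/10514 (h = 244140625/(-10514) = 244140625*(-1/10514) = -244140625/10514 ≈ -23221.)
(-1 - (-2)*(-4))*h = (-1 - (-2)*(-4))*(-244140625/10514) = (-1 - 1*8)*(-244140625/10514) = (-1 - 8)*(-244140625/10514) = -9*(-244140625/10514) = 2197265625/10514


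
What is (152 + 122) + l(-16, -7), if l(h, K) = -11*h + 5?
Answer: 455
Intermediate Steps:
l(h, K) = 5 - 11*h
(152 + 122) + l(-16, -7) = (152 + 122) + (5 - 11*(-16)) = 274 + (5 + 176) = 274 + 181 = 455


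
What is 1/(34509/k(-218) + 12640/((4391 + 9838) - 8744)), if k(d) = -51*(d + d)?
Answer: 8130964/31356327 ≈ 0.25931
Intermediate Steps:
k(d) = -102*d
1/(34509/k(-218) + 12640/((4391 + 9838) - 8744)) = 1/(34509/((-102*(-218))) + 12640/((4391 + 9838) - 8744)) = 1/(34509/22236 + 12640/(14229 - 8744)) = 1/(34509*(1/22236) + 12640/5485) = 1/(11503/7412 + 12640*(1/5485)) = 1/(11503/7412 + 2528/1097) = 1/(31356327/8130964) = 8130964/31356327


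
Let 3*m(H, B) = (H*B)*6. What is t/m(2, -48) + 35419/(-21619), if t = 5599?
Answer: -127845229/4150848 ≈ -30.800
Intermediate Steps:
m(H, B) = 2*B*H (m(H, B) = ((H*B)*6)/3 = ((B*H)*6)/3 = (6*B*H)/3 = 2*B*H)
t/m(2, -48) + 35419/(-21619) = 5599/((2*(-48)*2)) + 35419/(-21619) = 5599/(-192) + 35419*(-1/21619) = 5599*(-1/192) - 35419/21619 = -5599/192 - 35419/21619 = -127845229/4150848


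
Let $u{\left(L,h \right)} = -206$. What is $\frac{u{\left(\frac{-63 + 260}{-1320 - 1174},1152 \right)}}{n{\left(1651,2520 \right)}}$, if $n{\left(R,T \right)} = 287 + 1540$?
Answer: $- \frac{206}{1827} \approx -0.11275$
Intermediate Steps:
$n{\left(R,T \right)} = 1827$
$\frac{u{\left(\frac{-63 + 260}{-1320 - 1174},1152 \right)}}{n{\left(1651,2520 \right)}} = - \frac{206}{1827}$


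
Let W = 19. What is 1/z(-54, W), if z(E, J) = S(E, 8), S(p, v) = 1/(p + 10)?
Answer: -44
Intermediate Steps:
S(p, v) = 1/(10 + p)
z(E, J) = 1/(10 + E)
1/z(-54, W) = 1/(1/(10 - 54)) = 1/(1/(-44)) = 1/(-1/44) = -44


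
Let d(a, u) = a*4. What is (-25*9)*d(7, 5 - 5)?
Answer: -6300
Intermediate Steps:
d(a, u) = 4*a
(-25*9)*d(7, 5 - 5) = (-25*9)*(4*7) = -225*28 = -6300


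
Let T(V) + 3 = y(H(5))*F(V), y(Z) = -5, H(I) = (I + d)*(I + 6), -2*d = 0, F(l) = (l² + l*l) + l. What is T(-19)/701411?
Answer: -3518/701411 ≈ -0.0050156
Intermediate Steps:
F(l) = l + 2*l² (F(l) = (l² + l²) + l = 2*l² + l = l + 2*l²)
d = 0 (d = -½*0 = 0)
H(I) = I*(6 + I) (H(I) = (I + 0)*(I + 6) = I*(6 + I))
T(V) = -3 - 5*V*(1 + 2*V)
T(-19)/701411 = (-3 - 5*(-19)*(1 + 2*(-19)))/701411 = (-3 - 5*(-19)*(1 - 38))*(1/701411) = (-3 - 5*(-19)*(-37))*(1/701411) = (-3 - 3515)*(1/701411) = -3518*1/701411 = -3518/701411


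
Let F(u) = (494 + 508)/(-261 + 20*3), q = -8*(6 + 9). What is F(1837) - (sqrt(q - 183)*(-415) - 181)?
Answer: 11793/67 + 415*I*sqrt(303) ≈ 176.01 + 7223.9*I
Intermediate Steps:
q = -120 (q = -8*15 = -120)
F(u) = -334/67 (F(u) = 1002/(-261 + 60) = 1002/(-201) = 1002*(-1/201) = -334/67)
F(1837) - (sqrt(q - 183)*(-415) - 181) = -334/67 - (sqrt(-120 - 183)*(-415) - 181) = -334/67 - (sqrt(-303)*(-415) - 181) = -334/67 - ((I*sqrt(303))*(-415) - 181) = -334/67 - (-415*I*sqrt(303) - 181) = -334/67 - (-181 - 415*I*sqrt(303)) = -334/67 + (181 + 415*I*sqrt(303)) = 11793/67 + 415*I*sqrt(303)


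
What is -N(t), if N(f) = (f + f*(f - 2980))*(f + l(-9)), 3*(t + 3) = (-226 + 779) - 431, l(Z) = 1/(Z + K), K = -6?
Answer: 187457056/45 ≈ 4.1657e+6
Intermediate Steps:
l(Z) = 1/(-6 + Z) (l(Z) = 1/(Z - 6) = 1/(-6 + Z))
t = 113/3 (t = -3 + ((-226 + 779) - 431)/3 = -3 + (553 - 431)/3 = -3 + (⅓)*122 = -3 + 122/3 = 113/3 ≈ 37.667)
N(f) = (-1/15 + f)*(f + f*(-2980 + f)) (N(f) = (f + f*(f - 2980))*(f + 1/(-6 - 9)) = (f + f*(-2980 + f))*(f + 1/(-15)) = (f + f*(-2980 + f))*(f - 1/15) = (f + f*(-2980 + f))*(-1/15 + f) = (-1/15 + f)*(f + f*(-2980 + f)))
-N(t) = -113*(2979 - 44686*113/3 + 15*(113/3)²)/(15*3) = -113*(2979 - 5049518/3 + 15*(12769/9))/(15*3) = -113*(2979 - 5049518/3 + 63845/3)/(15*3) = -113*(-1658912)/(15*3) = -1*(-187457056/45) = 187457056/45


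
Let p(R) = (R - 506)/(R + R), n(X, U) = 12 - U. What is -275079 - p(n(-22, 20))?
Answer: -2200889/8 ≈ -2.7511e+5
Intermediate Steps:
p(R) = (-506 + R)/(2*R) (p(R) = (-506 + R)/((2*R)) = (-506 + R)*(1/(2*R)) = (-506 + R)/(2*R))
-275079 - p(n(-22, 20)) = -275079 - (-506 + (12 - 1*20))/(2*(12 - 1*20)) = -275079 - (-506 + (12 - 20))/(2*(12 - 20)) = -275079 - (-506 - 8)/(2*(-8)) = -275079 - (-1)*(-514)/(2*8) = -275079 - 1*257/8 = -275079 - 257/8 = -2200889/8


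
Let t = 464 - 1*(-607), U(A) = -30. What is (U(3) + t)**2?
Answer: 1083681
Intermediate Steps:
t = 1071 (t = 464 + 607 = 1071)
(U(3) + t)**2 = (-30 + 1071)**2 = 1041**2 = 1083681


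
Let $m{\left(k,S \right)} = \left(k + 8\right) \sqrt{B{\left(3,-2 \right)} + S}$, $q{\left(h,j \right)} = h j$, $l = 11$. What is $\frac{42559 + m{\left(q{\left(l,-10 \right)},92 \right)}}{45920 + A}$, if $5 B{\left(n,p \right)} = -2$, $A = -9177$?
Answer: $\frac{42559}{36743} - \frac{102 \sqrt{2290}}{183715} \approx 1.1317$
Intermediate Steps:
$B{\left(n,p \right)} = - \frac{2}{5}$ ($B{\left(n,p \right)} = \frac{1}{5} \left(-2\right) = - \frac{2}{5}$)
$m{\left(k,S \right)} = \sqrt{- \frac{2}{5} + S} \left(8 + k\right)$ ($m{\left(k,S \right)} = \left(k + 8\right) \sqrt{- \frac{2}{5} + S} = \left(8 + k\right) \sqrt{- \frac{2}{5} + S} = \sqrt{- \frac{2}{5} + S} \left(8 + k\right)$)
$\frac{42559 + m{\left(q{\left(l,-10 \right)},92 \right)}}{45920 + A} = \frac{42559 + \sqrt{-10 + 25 \cdot 92} \left(\frac{8}{5} + \frac{11 \left(-10\right)}{5}\right)}{45920 - 9177} = \frac{42559 + \sqrt{-10 + 2300} \left(\frac{8}{5} + \frac{1}{5} \left(-110\right)\right)}{36743} = \left(42559 + \sqrt{2290} \left(\frac{8}{5} - 22\right)\right) \frac{1}{36743} = \left(42559 + \sqrt{2290} \left(- \frac{102}{5}\right)\right) \frac{1}{36743} = \left(42559 - \frac{102 \sqrt{2290}}{5}\right) \frac{1}{36743} = \frac{42559}{36743} - \frac{102 \sqrt{2290}}{183715}$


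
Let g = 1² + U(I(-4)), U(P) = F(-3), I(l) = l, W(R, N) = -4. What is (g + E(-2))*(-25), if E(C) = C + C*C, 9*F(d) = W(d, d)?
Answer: -575/9 ≈ -63.889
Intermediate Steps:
F(d) = -4/9 (F(d) = (⅑)*(-4) = -4/9)
E(C) = C + C²
U(P) = -4/9
g = 5/9 (g = 1² - 4/9 = 1 - 4/9 = 5/9 ≈ 0.55556)
(g + E(-2))*(-25) = (5/9 - 2*(1 - 2))*(-25) = (5/9 - 2*(-1))*(-25) = (5/9 + 2)*(-25) = (23/9)*(-25) = -575/9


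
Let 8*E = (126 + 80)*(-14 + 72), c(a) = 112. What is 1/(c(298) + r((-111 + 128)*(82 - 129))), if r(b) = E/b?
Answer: 1598/175989 ≈ 0.0090801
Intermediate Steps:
E = 2987/2 (E = ((126 + 80)*(-14 + 72))/8 = (206*58)/8 = (1/8)*11948 = 2987/2 ≈ 1493.5)
r(b) = 2987/(2*b)
1/(c(298) + r((-111 + 128)*(82 - 129))) = 1/(112 + 2987/(2*(((-111 + 128)*(82 - 129))))) = 1/(112 + 2987/(2*((17*(-47))))) = 1/(112 + (2987/2)/(-799)) = 1/(112 + (2987/2)*(-1/799)) = 1/(112 - 2987/1598) = 1/(175989/1598) = 1598/175989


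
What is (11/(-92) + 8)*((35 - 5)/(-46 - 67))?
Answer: -10875/5198 ≈ -2.0922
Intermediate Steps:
(11/(-92) + 8)*((35 - 5)/(-46 - 67)) = (11*(-1/92) + 8)*(30/(-113)) = (-11/92 + 8)*(30*(-1/113)) = (725/92)*(-30/113) = -10875/5198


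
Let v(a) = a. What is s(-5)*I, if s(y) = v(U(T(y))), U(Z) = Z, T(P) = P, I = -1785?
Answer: 8925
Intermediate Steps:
s(y) = y
s(-5)*I = -5*(-1785) = 8925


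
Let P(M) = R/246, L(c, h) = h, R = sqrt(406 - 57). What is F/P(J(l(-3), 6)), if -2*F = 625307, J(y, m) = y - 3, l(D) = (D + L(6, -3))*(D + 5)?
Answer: -76912761*sqrt(349)/349 ≈ -4.1170e+6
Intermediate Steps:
R = sqrt(349) ≈ 18.682
l(D) = (-3 + D)*(5 + D) (l(D) = (D - 3)*(D + 5) = (-3 + D)*(5 + D))
J(y, m) = -3 + y
P(M) = sqrt(349)/246
F = -625307/2 (F = -1/2*625307 = -625307/2 ≈ -3.1265e+5)
F/P(J(l(-3), 6)) = -625307*246*sqrt(349)/349/2 = -76912761*sqrt(349)/349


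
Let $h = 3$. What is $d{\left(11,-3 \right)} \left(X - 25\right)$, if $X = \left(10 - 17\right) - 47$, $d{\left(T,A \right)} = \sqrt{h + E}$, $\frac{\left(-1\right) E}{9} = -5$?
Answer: $- 316 \sqrt{3} \approx -547.33$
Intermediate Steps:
$E = 45$ ($E = \left(-9\right) \left(-5\right) = 45$)
$d{\left(T,A \right)} = 4 \sqrt{3}$ ($d{\left(T,A \right)} = \sqrt{3 + 45} = \sqrt{48} = 4 \sqrt{3}$)
$X = -54$ ($X = -7 - 47 = -54$)
$d{\left(11,-3 \right)} \left(X - 25\right) = 4 \sqrt{3} \left(-54 - 25\right) = 4 \sqrt{3} \left(-79\right) = - 316 \sqrt{3}$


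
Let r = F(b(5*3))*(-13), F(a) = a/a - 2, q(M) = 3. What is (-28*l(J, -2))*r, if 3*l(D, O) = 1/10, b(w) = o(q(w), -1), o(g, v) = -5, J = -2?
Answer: -182/15 ≈ -12.133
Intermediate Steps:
b(w) = -5
l(D, O) = 1/30 (l(D, O) = (1/3)/10 = (1/3)*(1/10) = 1/30)
F(a) = -1 (F(a) = 1 - 2 = -1)
r = 13 (r = -1*(-13) = 13)
(-28*l(J, -2))*r = -28*1/30*13 = -14/15*13 = -182/15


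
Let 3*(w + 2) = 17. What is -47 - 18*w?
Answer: -113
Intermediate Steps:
w = 11/3 (w = -2 + (1/3)*17 = -2 + 17/3 = 11/3 ≈ 3.6667)
-47 - 18*w = -47 - 18*11/3 = -47 - 66 = -113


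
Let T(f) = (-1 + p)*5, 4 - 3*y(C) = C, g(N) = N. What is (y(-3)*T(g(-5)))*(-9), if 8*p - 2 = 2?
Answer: 105/2 ≈ 52.500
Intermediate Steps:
p = 1/2 (p = 1/4 + (1/8)*2 = 1/4 + 1/4 = 1/2 ≈ 0.50000)
y(C) = 4/3 - C/3
T(f) = -5/2 (T(f) = (-1 + 1/2)*5 = -1/2*5 = -5/2)
(y(-3)*T(g(-5)))*(-9) = ((4/3 - 1/3*(-3))*(-5/2))*(-9) = ((4/3 + 1)*(-5/2))*(-9) = ((7/3)*(-5/2))*(-9) = -35/6*(-9) = 105/2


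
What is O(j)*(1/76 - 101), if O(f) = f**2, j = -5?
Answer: -191875/76 ≈ -2524.7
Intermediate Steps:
O(j)*(1/76 - 101) = (-5)**2*(1/76 - 101) = 25*(1/76 - 101) = 25*(-7675/76) = -191875/76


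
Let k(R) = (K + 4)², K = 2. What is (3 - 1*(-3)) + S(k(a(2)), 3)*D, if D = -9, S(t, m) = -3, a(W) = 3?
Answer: 33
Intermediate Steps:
k(R) = 36 (k(R) = (2 + 4)² = 6² = 36)
(3 - 1*(-3)) + S(k(a(2)), 3)*D = (3 - 1*(-3)) - 3*(-9) = (3 + 3) + 27 = 6 + 27 = 33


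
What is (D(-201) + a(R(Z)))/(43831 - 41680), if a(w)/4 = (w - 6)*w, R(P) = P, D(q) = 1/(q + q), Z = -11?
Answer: 300695/864702 ≈ 0.34774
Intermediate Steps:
D(q) = 1/(2*q)
a(w) = 4*w*(-6 + w) (a(w) = 4*((w - 6)*w) = 4*((-6 + w)*w) = 4*(w*(-6 + w)) = 4*w*(-6 + w))
(D(-201) + a(R(Z)))/(43831 - 41680) = ((1/2)/(-201) + 4*(-11)*(-6 - 11))/(43831 - 41680) = ((1/2)*(-1/201) + 4*(-11)*(-17))/2151 = (-1/402 + 748)*(1/2151) = (300695/402)*(1/2151) = 300695/864702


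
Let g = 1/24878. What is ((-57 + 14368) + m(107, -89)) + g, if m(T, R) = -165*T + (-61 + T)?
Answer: -82047643/24878 ≈ -3298.0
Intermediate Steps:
m(T, R) = -61 - 164*T
g = 1/24878 ≈ 4.0196e-5
((-57 + 14368) + m(107, -89)) + g = ((-57 + 14368) + (-61 - 164*107)) + 1/24878 = (14311 + (-61 - 17548)) + 1/24878 = (14311 - 17609) + 1/24878 = -3298 + 1/24878 = -82047643/24878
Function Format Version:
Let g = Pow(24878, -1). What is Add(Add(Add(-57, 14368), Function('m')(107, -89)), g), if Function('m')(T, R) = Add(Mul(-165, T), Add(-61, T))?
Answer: Rational(-82047643, 24878) ≈ -3298.0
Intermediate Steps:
Function('m')(T, R) = Add(-61, Mul(-164, T))
g = Rational(1, 24878) ≈ 4.0196e-5
Add(Add(Add(-57, 14368), Function('m')(107, -89)), g) = Add(Add(Add(-57, 14368), Add(-61, Mul(-164, 107))), Rational(1, 24878)) = Add(Add(14311, Add(-61, -17548)), Rational(1, 24878)) = Add(Add(14311, -17609), Rational(1, 24878)) = Add(-3298, Rational(1, 24878)) = Rational(-82047643, 24878)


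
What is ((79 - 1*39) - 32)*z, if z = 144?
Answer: 1152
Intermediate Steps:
((79 - 1*39) - 32)*z = ((79 - 1*39) - 32)*144 = ((79 - 39) - 32)*144 = (40 - 32)*144 = 8*144 = 1152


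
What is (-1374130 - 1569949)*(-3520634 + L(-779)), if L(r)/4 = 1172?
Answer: 10351222783734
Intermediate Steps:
L(r) = 4688 (L(r) = 4*1172 = 4688)
(-1374130 - 1569949)*(-3520634 + L(-779)) = (-1374130 - 1569949)*(-3520634 + 4688) = -2944079*(-3515946) = 10351222783734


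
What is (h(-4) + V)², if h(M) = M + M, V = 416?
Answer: 166464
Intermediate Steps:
h(M) = 2*M
(h(-4) + V)² = (2*(-4) + 416)² = (-8 + 416)² = 408² = 166464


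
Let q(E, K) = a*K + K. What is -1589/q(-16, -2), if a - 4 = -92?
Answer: -1589/174 ≈ -9.1322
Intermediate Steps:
a = -88 (a = 4 - 92 = -88)
q(E, K) = -87*K (q(E, K) = -88*K + K = -87*K)
-1589/q(-16, -2) = -1589/((-87*(-2))) = -1589/174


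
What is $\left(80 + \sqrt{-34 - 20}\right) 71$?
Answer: $5680 + 213 i \sqrt{6} \approx 5680.0 + 521.74 i$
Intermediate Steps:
$\left(80 + \sqrt{-34 - 20}\right) 71 = \left(80 + \sqrt{-54}\right) 71 = \left(80 + 3 i \sqrt{6}\right) 71 = 5680 + 213 i \sqrt{6}$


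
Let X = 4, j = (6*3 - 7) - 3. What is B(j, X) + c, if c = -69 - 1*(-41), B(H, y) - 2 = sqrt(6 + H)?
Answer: -26 + sqrt(14) ≈ -22.258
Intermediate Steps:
j = 8 (j = (18 - 7) - 3 = 11 - 3 = 8)
B(H, y) = 2 + sqrt(6 + H)
c = -28 (c = -69 + 41 = -28)
B(j, X) + c = (2 + sqrt(6 + 8)) - 28 = (2 + sqrt(14)) - 28 = -26 + sqrt(14)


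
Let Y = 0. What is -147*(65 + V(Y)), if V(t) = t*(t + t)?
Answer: -9555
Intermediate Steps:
V(t) = 2*t² (V(t) = t*(2*t) = 2*t²)
-147*(65 + V(Y)) = -147*(65 + 2*0²) = -147*(65 + 2*0) = -147*(65 + 0) = -147*65 = -9555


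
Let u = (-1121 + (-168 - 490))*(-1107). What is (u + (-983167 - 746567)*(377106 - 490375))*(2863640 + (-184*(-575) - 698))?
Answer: 581657336673102858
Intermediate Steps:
u = 1969353 (u = (-1121 - 658)*(-1107) = -1779*(-1107) = 1969353)
(u + (-983167 - 746567)*(377106 - 490375))*(2863640 + (-184*(-575) - 698)) = (1969353 + (-983167 - 746567)*(377106 - 490375))*(2863640 + (-184*(-575) - 698)) = (1969353 - 1729734*(-113269))*(2863640 + (105800 - 698)) = (1969353 + 195925240446)*(2863640 + 105102) = 195927209799*2968742 = 581657336673102858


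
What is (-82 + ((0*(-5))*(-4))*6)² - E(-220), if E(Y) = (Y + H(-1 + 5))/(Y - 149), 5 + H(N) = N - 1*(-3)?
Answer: 2480938/369 ≈ 6723.4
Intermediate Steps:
H(N) = -2 + N (H(N) = -5 + (N - 1*(-3)) = -5 + (N + 3) = -5 + (3 + N) = -2 + N)
E(Y) = (2 + Y)/(-149 + Y) (E(Y) = (Y + (-2 + (-1 + 5)))/(Y - 149) = (Y + (-2 + 4))/(-149 + Y) = (Y + 2)/(-149 + Y) = (2 + Y)/(-149 + Y))
(-82 + ((0*(-5))*(-4))*6)² - E(-220) = (-82 + ((0*(-5))*(-4))*6)² - (2 - 220)/(-149 - 220) = (-82 + (0*(-4))*6)² - (-218)/(-369) = (-82 + 0*6)² - (-1)*(-218)/369 = (-82 + 0)² - 1*218/369 = (-82)² - 218/369 = 6724 - 218/369 = 2480938/369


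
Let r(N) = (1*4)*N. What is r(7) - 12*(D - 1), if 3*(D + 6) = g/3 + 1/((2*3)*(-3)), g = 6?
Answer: 938/9 ≈ 104.22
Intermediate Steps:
r(N) = 4*N
D = -289/54 (D = -6 + (6/3 + 1/((2*3)*(-3)))/3 = -6 + (6*(1/3) + 1/(6*(-3)))/3 = -6 + (2 + 1/(-18))/3 = -6 + (2 + 1*(-1/18))/3 = -6 + (2 - 1/18)/3 = -6 + (1/3)*(35/18) = -6 + 35/54 = -289/54 ≈ -5.3519)
r(7) - 12*(D - 1) = 4*7 - 12*(-289/54 - 1) = 28 - 12*(-343/54) = 28 + 686/9 = 938/9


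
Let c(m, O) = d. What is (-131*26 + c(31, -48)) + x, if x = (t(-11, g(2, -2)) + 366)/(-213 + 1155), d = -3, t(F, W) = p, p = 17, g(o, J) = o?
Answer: -3210895/942 ≈ -3408.6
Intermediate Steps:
t(F, W) = 17
c(m, O) = -3
x = 383/942 (x = (17 + 366)/(-213 + 1155) = 383/942 ≈ 0.40658)
(-131*26 + c(31, -48)) + x = (-131*26 - 3) + 383/942 = (-3406 - 3) + 383/942 = -3409 + 383/942 = -3210895/942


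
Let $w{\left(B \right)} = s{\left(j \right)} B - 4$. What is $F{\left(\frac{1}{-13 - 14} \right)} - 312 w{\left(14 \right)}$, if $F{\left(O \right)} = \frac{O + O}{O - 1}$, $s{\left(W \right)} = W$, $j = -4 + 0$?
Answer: $\frac{262081}{14} \approx 18720.0$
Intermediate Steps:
$j = -4$
$F{\left(O \right)} = \frac{2 O}{-1 + O}$
$w{\left(B \right)} = -4 - 4 B$ ($w{\left(B \right)} = - 4 B - 4 = -4 - 4 B$)
$F{\left(\frac{1}{-13 - 14} \right)} - 312 w{\left(14 \right)} = \frac{2}{\left(-13 - 14\right) \left(-1 + \frac{1}{-13 - 14}\right)} - 312 \left(-4 - 56\right) = \frac{2}{\left(-27\right) \left(-1 + \frac{1}{-27}\right)} - 312 \left(-4 - 56\right) = 2 \left(- \frac{1}{27}\right) \frac{1}{-1 - \frac{1}{27}} - -18720 = 2 \left(- \frac{1}{27}\right) \frac{1}{- \frac{28}{27}} + 18720 = 2 \left(- \frac{1}{27}\right) \left(- \frac{27}{28}\right) + 18720 = \frac{1}{14} + 18720 = \frac{262081}{14}$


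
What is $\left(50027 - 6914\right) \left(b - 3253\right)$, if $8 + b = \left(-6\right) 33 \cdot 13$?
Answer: $-251564355$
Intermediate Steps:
$b = -2582$ ($b = -8 + \left(-6\right) 33 \cdot 13 = -8 - 2574 = -2582$)
$\left(50027 - 6914\right) \left(b - 3253\right) = \left(50027 - 6914\right) \left(-2582 - 3253\right) = 43113 \left(-5835\right) = -251564355$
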